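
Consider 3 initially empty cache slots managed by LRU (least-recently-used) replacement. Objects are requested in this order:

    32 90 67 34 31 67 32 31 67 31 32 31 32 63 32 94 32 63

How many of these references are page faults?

32 -> fault, frames (32)
90 -> fault, frames (32 90)
67 -> fault, frames (32 90 67)
34 -> fault, evict 32, frames (90 67 34)
31 -> fault, evict 90, frames (67 34 31)
67 -> hit
32 -> fault, evict 34, frames (31 67 32)
31 -> hit
67 -> hit
31 -> hit
32 -> hit
31 -> hit
32 -> hit
63 -> fault, evict 67, frames (31 32 63)
32 -> hit
94 -> fault, evict 31, frames (63 32 94)
32 -> hit
63 -> hit
Page faults: 8.

8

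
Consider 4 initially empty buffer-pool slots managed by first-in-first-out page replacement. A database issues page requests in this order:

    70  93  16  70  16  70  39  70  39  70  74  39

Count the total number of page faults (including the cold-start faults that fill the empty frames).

5

70 → fault, frames {70}
93 → fault, frames {70,93}
16 → fault, frames {70,93,16}
70 → hit
16 → hit
70 → hit
39 → fault, frames {70,93,16,39}
70 → hit
39 → hit
70 → hit
74 → fault, evict 70, frames {93,16,39,74}
39 → hit
Page faults: 5.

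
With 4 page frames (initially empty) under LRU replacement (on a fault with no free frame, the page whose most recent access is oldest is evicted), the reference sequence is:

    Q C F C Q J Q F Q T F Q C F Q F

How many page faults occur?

Q: fault, frames (Q)
C: fault, frames (Q C)
F: fault, frames (Q C F)
C: hit
Q: hit
J: fault, frames (F C Q J)
Q: hit
F: hit
Q: hit
T: fault, evict C, frames (J F Q T)
F: hit
Q: hit
C: fault, evict J, frames (T F Q C)
F: hit
Q: hit
F: hit
Page faults: 6.

6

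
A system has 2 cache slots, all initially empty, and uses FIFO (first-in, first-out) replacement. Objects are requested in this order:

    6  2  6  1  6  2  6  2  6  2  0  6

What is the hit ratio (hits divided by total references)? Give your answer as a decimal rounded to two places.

6: fault, frames (6)
2: fault, frames (6 2)
6: hit
1: fault, evict 6, frames (2 1)
6: fault, evict 2, frames (1 6)
2: fault, evict 1, frames (6 2)
6: hit
2: hit
6: hit
2: hit
0: fault, evict 6, frames (2 0)
6: fault, evict 2, frames (0 6)
Hits: 5 of 12 references → 5/12 = 0.4167.

0.42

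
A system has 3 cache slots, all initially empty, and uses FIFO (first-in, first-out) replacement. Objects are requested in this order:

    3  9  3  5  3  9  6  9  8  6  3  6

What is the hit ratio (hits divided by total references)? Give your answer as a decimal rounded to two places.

3 -> miss, frames (3)
9 -> miss, frames (3 9)
3 -> hit
5 -> miss, frames (3 9 5)
3 -> hit
9 -> hit
6 -> miss, evict 3, frames (9 5 6)
9 -> hit
8 -> miss, evict 9, frames (5 6 8)
6 -> hit
3 -> miss, evict 5, frames (6 8 3)
6 -> hit
Hits: 6 of 12 references → 6/12 = 0.5000.

0.50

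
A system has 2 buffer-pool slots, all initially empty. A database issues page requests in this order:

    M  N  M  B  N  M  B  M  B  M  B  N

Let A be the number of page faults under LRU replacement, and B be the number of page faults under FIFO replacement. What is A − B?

Under LRU: F F . F F F F . . . . F → 7 faults.
Under FIFO: F F . F . F . . . . . F → 5 faults.
A − B = 7 − 5 = 2.

2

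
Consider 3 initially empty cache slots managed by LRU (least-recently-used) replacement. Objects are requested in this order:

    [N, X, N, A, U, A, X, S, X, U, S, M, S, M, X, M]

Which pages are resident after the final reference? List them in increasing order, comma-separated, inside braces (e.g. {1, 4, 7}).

{M, S, X}

N -> fault, frames [N]
X -> fault, frames [N, X]
N -> hit
A -> fault, frames [X, N, A]
U -> fault, evict X, frames [N, A, U]
A -> hit
X -> fault, evict N, frames [U, A, X]
S -> fault, evict U, frames [A, X, S]
X -> hit
U -> fault, evict A, frames [S, X, U]
S -> hit
M -> fault, evict X, frames [U, S, M]
S -> hit
M -> hit
X -> fault, evict U, frames [S, M, X]
M -> hit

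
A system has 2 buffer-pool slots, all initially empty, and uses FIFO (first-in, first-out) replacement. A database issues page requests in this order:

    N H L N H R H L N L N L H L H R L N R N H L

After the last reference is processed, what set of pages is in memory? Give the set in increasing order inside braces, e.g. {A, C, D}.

N -> fault, frames (N)
H -> fault, frames (N H)
L -> fault, evict N, frames (H L)
N -> fault, evict H, frames (L N)
H -> fault, evict L, frames (N H)
R -> fault, evict N, frames (H R)
H -> hit
L -> fault, evict H, frames (R L)
N -> fault, evict R, frames (L N)
L -> hit
N -> hit
L -> hit
H -> fault, evict L, frames (N H)
L -> fault, evict N, frames (H L)
H -> hit
R -> fault, evict H, frames (L R)
L -> hit
N -> fault, evict L, frames (R N)
R -> hit
N -> hit
H -> fault, evict R, frames (N H)
L -> fault, evict N, frames (H L)

{H, L}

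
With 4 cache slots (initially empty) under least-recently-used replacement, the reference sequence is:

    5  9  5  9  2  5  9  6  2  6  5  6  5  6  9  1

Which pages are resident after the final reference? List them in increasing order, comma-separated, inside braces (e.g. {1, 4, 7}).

{1, 5, 6, 9}

5: fault, frames [5]
9: fault, frames [5, 9]
5: hit
9: hit
2: fault, frames [5, 9, 2]
5: hit
9: hit
6: fault, frames [2, 5, 9, 6]
2: hit
6: hit
5: hit
6: hit
5: hit
6: hit
9: hit
1: fault, evict 2, frames [5, 6, 9, 1]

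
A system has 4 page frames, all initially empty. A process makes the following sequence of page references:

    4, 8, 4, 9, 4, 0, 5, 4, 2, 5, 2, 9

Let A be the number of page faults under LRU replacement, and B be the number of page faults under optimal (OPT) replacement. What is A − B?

1

Under LRU: F F . F . F F . F . . F → 7 faults.
Under OPT: F F . F . F F . F . . . → 6 faults.
A − B = 7 − 6 = 1.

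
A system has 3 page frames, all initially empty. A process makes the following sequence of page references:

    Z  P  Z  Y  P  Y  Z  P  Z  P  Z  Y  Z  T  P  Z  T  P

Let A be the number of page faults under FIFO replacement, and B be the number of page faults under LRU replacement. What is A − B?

1

Under FIFO: F F . F . . . . . . . . . F . F . F → 6 faults.
Under LRU: F F . F . . . . . . . . . F F . . . → 5 faults.
A − B = 6 − 5 = 1.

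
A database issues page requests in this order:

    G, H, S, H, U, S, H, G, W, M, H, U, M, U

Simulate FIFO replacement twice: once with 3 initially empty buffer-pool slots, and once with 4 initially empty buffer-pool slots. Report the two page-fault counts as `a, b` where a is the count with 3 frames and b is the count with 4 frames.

9, 7

3 frames: F F F . F . . F F F F F . . → 9 faults.
4 frames: F F F . F . . . F F F . . . → 7 faults.
7 < 9: adding a frame reduced faults, as is typical.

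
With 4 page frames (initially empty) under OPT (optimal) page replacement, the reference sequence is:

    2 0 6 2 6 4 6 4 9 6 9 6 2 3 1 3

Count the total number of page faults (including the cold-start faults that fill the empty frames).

7

2: fault, frames {2}
0: fault, frames {2,0}
6: fault, frames {2,0,6}
2: hit
6: hit
4: fault, frames {2,0,6,4}
6: hit
4: hit
9: fault, evict 4, frames {2,0,6,9}
6: hit
9: hit
6: hit
2: hit
3: fault, evict 9, frames {2,0,6,3}
1: fault, evict 6, frames {2,0,3,1}
3: hit
Page faults: 7.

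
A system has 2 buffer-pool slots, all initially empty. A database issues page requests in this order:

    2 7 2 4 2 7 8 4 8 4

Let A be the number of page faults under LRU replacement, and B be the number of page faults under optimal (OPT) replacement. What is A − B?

1

Under LRU: F F . F . F F F . . → 6 faults.
Under OPT: F F . F . F F . . . → 5 faults.
A − B = 6 − 5 = 1.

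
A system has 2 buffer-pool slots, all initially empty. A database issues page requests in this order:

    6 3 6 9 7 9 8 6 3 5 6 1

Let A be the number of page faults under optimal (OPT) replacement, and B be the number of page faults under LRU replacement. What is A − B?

-1

Under OPT: F F . F F . F F F F . F → 9 faults.
Under LRU: F F . F F . F F F F F F → 10 faults.
A − B = 9 − 10 = -1.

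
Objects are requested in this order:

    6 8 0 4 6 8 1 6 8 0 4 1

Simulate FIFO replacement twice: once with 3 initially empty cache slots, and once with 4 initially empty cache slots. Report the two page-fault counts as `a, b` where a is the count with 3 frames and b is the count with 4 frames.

9, 10

3 frames: F F F F F F F . . F F . → 9 faults.
4 frames: F F F F . . F F F F F F → 10 faults.
10 > 9: adding a frame increased faults — Belady's anomaly.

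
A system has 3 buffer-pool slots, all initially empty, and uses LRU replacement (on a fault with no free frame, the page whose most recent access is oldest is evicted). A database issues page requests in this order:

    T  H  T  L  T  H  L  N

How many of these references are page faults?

T → fault, frames (T)
H → fault, frames (T H)
T → hit
L → fault, frames (H T L)
T → hit
H → hit
L → hit
N → fault, evict T, frames (H L N)
Page faults: 4.

4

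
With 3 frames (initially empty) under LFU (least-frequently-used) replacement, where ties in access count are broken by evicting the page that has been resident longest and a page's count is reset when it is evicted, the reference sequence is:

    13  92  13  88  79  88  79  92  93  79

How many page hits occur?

4

13 → fault, frames {13}
92 → fault, frames {13,92}
13 → hit
88 → fault, frames {13,92,88}
79 → fault, evict 92, frames {13,88,79}
88 → hit
79 → hit
92 → fault, evict 13, frames {88,79,92}
93 → fault, evict 92, frames {88,79,93}
79 → hit
Hits: 4.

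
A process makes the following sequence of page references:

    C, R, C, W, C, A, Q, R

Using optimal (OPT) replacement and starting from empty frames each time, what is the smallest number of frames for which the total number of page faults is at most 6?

f=1: 8 faults
f=2: 6 faults
f=3: 5 faults
f=4: 5 faults
f=5: 5 faults
Smallest f with faults ≤ 6 is 2.

2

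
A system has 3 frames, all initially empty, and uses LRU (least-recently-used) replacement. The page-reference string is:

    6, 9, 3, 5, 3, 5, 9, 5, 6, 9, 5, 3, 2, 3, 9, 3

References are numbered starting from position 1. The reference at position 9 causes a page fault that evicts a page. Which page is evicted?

3

pos 1: 6: fault, frames {6}
pos 2: 9: fault, frames {6,9}
pos 3: 3: fault, frames {6,9,3}
pos 4: 5: fault, evict 6, frames {9,3,5}
pos 5: 3: hit
pos 6: 5: hit
pos 7: 9: hit
pos 8: 5: hit
pos 9: 6: fault, evict 3, frames {9,5,6}
At position 9, page 3 is evicted.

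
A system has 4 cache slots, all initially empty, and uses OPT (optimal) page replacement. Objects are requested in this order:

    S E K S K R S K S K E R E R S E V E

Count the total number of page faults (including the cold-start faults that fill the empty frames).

S: fault, frames {S}
E: fault, frames {S,E}
K: fault, frames {S,E,K}
S: hit
K: hit
R: fault, frames {S,E,K,R}
S: hit
K: hit
S: hit
K: hit
E: hit
R: hit
E: hit
R: hit
S: hit
E: hit
V: fault, evict R, frames {S,E,K,V}
E: hit
Page faults: 5.

5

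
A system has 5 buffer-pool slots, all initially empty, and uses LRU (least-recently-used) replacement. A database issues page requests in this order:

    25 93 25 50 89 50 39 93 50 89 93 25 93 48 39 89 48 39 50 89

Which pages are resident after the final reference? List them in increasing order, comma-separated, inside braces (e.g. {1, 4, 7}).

25: miss, frames {25}
93: miss, frames {25,93}
25: hit
50: miss, frames {93,25,50}
89: miss, frames {93,25,50,89}
50: hit
39: miss, frames {93,25,89,50,39}
93: hit
50: hit
89: hit
93: hit
25: hit
93: hit
48: miss, evict 39, frames {50,89,25,93,48}
39: miss, evict 50, frames {89,25,93,48,39}
89: hit
48: hit
39: hit
50: miss, evict 25, frames {93,89,48,39,50}
89: hit

{39, 48, 50, 89, 93}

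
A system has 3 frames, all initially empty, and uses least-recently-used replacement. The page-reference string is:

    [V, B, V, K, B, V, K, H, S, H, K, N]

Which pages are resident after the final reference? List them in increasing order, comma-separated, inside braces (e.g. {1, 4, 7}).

V → fault, frames [V]
B → fault, frames [V, B]
V → hit
K → fault, frames [B, V, K]
B → hit
V → hit
K → hit
H → fault, evict B, frames [V, K, H]
S → fault, evict V, frames [K, H, S]
H → hit
K → hit
N → fault, evict S, frames [H, K, N]

{H, K, N}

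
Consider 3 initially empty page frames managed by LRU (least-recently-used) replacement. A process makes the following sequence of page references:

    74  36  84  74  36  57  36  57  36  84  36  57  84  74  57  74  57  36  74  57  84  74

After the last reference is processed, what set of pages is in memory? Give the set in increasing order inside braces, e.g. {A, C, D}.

74: miss, frames {74}
36: miss, frames {74,36}
84: miss, frames {74,36,84}
74: hit
36: hit
57: miss, evict 84, frames {74,36,57}
36: hit
57: hit
36: hit
84: miss, evict 74, frames {57,36,84}
36: hit
57: hit
84: hit
74: miss, evict 36, frames {57,84,74}
57: hit
74: hit
57: hit
36: miss, evict 84, frames {74,57,36}
74: hit
57: hit
84: miss, evict 36, frames {74,57,84}
74: hit

{57, 74, 84}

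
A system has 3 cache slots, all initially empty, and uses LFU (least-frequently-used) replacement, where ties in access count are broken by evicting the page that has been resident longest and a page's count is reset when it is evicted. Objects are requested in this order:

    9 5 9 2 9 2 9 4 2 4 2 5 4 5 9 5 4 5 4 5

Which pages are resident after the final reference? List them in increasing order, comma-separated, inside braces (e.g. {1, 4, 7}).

9 -> miss, frames {9}
5 -> miss, frames {9,5}
9 -> hit
2 -> miss, frames {9,5,2}
9 -> hit
2 -> hit
9 -> hit
4 -> miss, evict 5, frames {9,2,4}
2 -> hit
4 -> hit
2 -> hit
5 -> miss, evict 4, frames {9,2,5}
4 -> miss, evict 5, frames {9,2,4}
5 -> miss, evict 4, frames {9,2,5}
9 -> hit
5 -> hit
4 -> miss, evict 5, frames {9,2,4}
5 -> miss, evict 4, frames {9,2,5}
4 -> miss, evict 5, frames {9,2,4}
5 -> miss, evict 4, frames {9,2,5}

{2, 5, 9}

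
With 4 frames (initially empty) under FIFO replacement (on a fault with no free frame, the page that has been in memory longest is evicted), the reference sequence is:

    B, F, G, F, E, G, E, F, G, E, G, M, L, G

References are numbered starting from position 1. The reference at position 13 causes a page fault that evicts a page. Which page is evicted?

pos 1: B → miss, frames {B}
pos 2: F → miss, frames {B,F}
pos 3: G → miss, frames {B,F,G}
pos 4: F → hit
pos 5: E → miss, frames {B,F,G,E}
pos 6: G → hit
pos 7: E → hit
pos 8: F → hit
pos 9: G → hit
pos 10: E → hit
pos 11: G → hit
pos 12: M → miss, evict B, frames {F,G,E,M}
pos 13: L → miss, evict F, frames {G,E,M,L}
At position 13, page F is evicted.

F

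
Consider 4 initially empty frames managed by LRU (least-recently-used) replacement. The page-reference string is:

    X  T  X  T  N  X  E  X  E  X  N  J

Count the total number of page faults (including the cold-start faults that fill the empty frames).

5

X: fault, frames [X]
T: fault, frames [X, T]
X: hit
T: hit
N: fault, frames [X, T, N]
X: hit
E: fault, frames [T, N, X, E]
X: hit
E: hit
X: hit
N: hit
J: fault, evict T, frames [E, X, N, J]
Page faults: 5.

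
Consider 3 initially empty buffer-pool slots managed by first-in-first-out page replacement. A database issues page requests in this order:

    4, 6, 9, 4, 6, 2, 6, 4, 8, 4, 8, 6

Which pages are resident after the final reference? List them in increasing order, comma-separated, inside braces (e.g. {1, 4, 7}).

4: fault, frames {4}
6: fault, frames {4,6}
9: fault, frames {4,6,9}
4: hit
6: hit
2: fault, evict 4, frames {6,9,2}
6: hit
4: fault, evict 6, frames {9,2,4}
8: fault, evict 9, frames {2,4,8}
4: hit
8: hit
6: fault, evict 2, frames {4,8,6}

{4, 6, 8}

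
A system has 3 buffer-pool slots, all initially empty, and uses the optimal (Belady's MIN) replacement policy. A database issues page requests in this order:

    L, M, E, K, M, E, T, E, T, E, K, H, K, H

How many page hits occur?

8

L -> miss, frames {L}
M -> miss, frames {L,M}
E -> miss, frames {L,M,E}
K -> miss, evict L, frames {M,E,K}
M -> hit
E -> hit
T -> miss, evict M, frames {E,K,T}
E -> hit
T -> hit
E -> hit
K -> hit
H -> miss, evict T, frames {E,K,H}
K -> hit
H -> hit
Hits: 8.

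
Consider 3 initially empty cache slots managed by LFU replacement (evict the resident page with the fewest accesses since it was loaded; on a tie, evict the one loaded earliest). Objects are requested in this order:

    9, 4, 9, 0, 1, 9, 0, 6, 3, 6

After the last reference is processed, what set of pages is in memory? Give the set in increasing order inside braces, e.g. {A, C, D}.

9 -> fault, frames {9}
4 -> fault, frames {9,4}
9 -> hit
0 -> fault, frames {9,4,0}
1 -> fault, evict 4, frames {9,0,1}
9 -> hit
0 -> hit
6 -> fault, evict 1, frames {9,0,6}
3 -> fault, evict 6, frames {9,0,3}
6 -> fault, evict 3, frames {9,0,6}

{0, 6, 9}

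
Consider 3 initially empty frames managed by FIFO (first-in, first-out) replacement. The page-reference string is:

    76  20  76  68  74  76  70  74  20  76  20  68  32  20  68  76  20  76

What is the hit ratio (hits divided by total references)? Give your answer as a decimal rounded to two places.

0.39

76 -> miss, frames (76)
20 -> miss, frames (76 20)
76 -> hit
68 -> miss, frames (76 20 68)
74 -> miss, evict 76, frames (20 68 74)
76 -> miss, evict 20, frames (68 74 76)
70 -> miss, evict 68, frames (74 76 70)
74 -> hit
20 -> miss, evict 74, frames (76 70 20)
76 -> hit
20 -> hit
68 -> miss, evict 76, frames (70 20 68)
32 -> miss, evict 70, frames (20 68 32)
20 -> hit
68 -> hit
76 -> miss, evict 20, frames (68 32 76)
20 -> miss, evict 68, frames (32 76 20)
76 -> hit
Hits: 7 of 18 references → 7/18 = 0.3889.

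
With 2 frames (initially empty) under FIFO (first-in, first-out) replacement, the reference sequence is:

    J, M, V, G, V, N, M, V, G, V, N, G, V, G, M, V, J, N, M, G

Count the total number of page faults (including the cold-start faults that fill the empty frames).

17

J -> miss, frames [J]
M -> miss, frames [J, M]
V -> miss, evict J, frames [M, V]
G -> miss, evict M, frames [V, G]
V -> hit
N -> miss, evict V, frames [G, N]
M -> miss, evict G, frames [N, M]
V -> miss, evict N, frames [M, V]
G -> miss, evict M, frames [V, G]
V -> hit
N -> miss, evict V, frames [G, N]
G -> hit
V -> miss, evict G, frames [N, V]
G -> miss, evict N, frames [V, G]
M -> miss, evict V, frames [G, M]
V -> miss, evict G, frames [M, V]
J -> miss, evict M, frames [V, J]
N -> miss, evict V, frames [J, N]
M -> miss, evict J, frames [N, M]
G -> miss, evict N, frames [M, G]
Page faults: 17.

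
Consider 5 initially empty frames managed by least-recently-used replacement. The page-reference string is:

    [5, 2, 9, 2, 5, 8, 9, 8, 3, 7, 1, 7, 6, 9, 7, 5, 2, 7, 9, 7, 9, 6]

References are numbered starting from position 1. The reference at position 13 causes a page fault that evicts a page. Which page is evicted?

9

pos 1: 5: miss, frames {5}
pos 2: 2: miss, frames {5,2}
pos 3: 9: miss, frames {5,2,9}
pos 4: 2: hit
pos 5: 5: hit
pos 6: 8: miss, frames {9,2,5,8}
pos 7: 9: hit
pos 8: 8: hit
pos 9: 3: miss, frames {2,5,9,8,3}
pos 10: 7: miss, evict 2, frames {5,9,8,3,7}
pos 11: 1: miss, evict 5, frames {9,8,3,7,1}
pos 12: 7: hit
pos 13: 6: miss, evict 9, frames {8,3,1,7,6}
At position 13, page 9 is evicted.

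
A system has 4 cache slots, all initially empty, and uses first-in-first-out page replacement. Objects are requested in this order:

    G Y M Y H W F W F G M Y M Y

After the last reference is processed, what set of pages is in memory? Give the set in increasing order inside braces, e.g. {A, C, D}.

{F, G, M, Y}

G -> miss, frames [G]
Y -> miss, frames [G, Y]
M -> miss, frames [G, Y, M]
Y -> hit
H -> miss, frames [G, Y, M, H]
W -> miss, evict G, frames [Y, M, H, W]
F -> miss, evict Y, frames [M, H, W, F]
W -> hit
F -> hit
G -> miss, evict M, frames [H, W, F, G]
M -> miss, evict H, frames [W, F, G, M]
Y -> miss, evict W, frames [F, G, M, Y]
M -> hit
Y -> hit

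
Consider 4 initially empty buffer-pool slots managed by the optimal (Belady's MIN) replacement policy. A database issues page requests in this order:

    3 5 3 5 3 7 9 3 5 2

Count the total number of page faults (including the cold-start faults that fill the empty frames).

3: miss, frames (3)
5: miss, frames (3 5)
3: hit
5: hit
3: hit
7: miss, frames (3 5 7)
9: miss, frames (3 5 7 9)
3: hit
5: hit
2: miss, evict 9, frames (3 5 7 2)
Page faults: 5.

5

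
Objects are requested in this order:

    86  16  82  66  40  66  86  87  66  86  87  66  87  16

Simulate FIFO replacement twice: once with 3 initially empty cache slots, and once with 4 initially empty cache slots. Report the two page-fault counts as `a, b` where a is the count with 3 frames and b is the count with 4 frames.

3 frames: F F F F F . F F F . . . . F → 9 faults.
4 frames: F F F F F . F F . . . . . F → 8 faults.
8 < 9: adding a frame reduced faults, as is typical.

9, 8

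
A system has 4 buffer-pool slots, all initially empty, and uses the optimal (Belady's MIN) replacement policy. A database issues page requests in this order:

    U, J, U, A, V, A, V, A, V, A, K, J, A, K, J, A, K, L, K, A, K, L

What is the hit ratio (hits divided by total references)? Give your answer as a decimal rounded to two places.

0.73

U -> fault, frames [U]
J -> fault, frames [U, J]
U -> hit
A -> fault, frames [U, J, A]
V -> fault, frames [U, J, A, V]
A -> hit
V -> hit
A -> hit
V -> hit
A -> hit
K -> fault, evict V, frames [U, J, A, K]
J -> hit
A -> hit
K -> hit
J -> hit
A -> hit
K -> hit
L -> fault, evict J, frames [U, A, K, L]
K -> hit
A -> hit
K -> hit
L -> hit
Hits: 16 of 22 references → 16/22 = 0.7273.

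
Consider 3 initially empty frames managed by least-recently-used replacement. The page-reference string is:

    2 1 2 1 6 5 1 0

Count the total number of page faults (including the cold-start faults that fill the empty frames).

5

2 -> fault, frames {2}
1 -> fault, frames {2,1}
2 -> hit
1 -> hit
6 -> fault, frames {2,1,6}
5 -> fault, evict 2, frames {1,6,5}
1 -> hit
0 -> fault, evict 6, frames {5,1,0}
Page faults: 5.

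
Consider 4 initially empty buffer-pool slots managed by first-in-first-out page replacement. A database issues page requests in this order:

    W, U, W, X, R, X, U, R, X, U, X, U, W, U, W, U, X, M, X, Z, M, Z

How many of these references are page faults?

6

W: fault, frames [W]
U: fault, frames [W, U]
W: hit
X: fault, frames [W, U, X]
R: fault, frames [W, U, X, R]
X: hit
U: hit
R: hit
X: hit
U: hit
X: hit
U: hit
W: hit
U: hit
W: hit
U: hit
X: hit
M: fault, evict W, frames [U, X, R, M]
X: hit
Z: fault, evict U, frames [X, R, M, Z]
M: hit
Z: hit
Page faults: 6.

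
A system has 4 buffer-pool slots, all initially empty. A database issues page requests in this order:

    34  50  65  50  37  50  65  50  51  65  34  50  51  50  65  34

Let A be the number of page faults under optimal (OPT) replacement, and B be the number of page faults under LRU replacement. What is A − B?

-1

Under OPT: F F F . F . . . F . . . . . . . → 5 faults.
Under LRU: F F F . F . . . F . F . . . . . → 6 faults.
A − B = 5 − 6 = -1.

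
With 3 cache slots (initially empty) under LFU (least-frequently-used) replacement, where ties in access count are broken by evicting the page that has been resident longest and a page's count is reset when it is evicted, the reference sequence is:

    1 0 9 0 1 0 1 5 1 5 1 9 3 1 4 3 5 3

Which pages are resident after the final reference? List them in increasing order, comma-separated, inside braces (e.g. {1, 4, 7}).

{0, 1, 3}

1 → fault, frames {1}
0 → fault, frames {1,0}
9 → fault, frames {1,0,9}
0 → hit
1 → hit
0 → hit
1 → hit
5 → fault, evict 9, frames {1,0,5}
1 → hit
5 → hit
1 → hit
9 → fault, evict 5, frames {1,0,9}
3 → fault, evict 9, frames {1,0,3}
1 → hit
4 → fault, evict 3, frames {1,0,4}
3 → fault, evict 4, frames {1,0,3}
5 → fault, evict 3, frames {1,0,5}
3 → fault, evict 5, frames {1,0,3}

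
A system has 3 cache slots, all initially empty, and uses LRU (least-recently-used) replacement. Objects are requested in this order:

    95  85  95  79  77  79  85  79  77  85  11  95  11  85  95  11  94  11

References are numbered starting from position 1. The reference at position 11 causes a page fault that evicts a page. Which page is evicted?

79

pos 1: 95: fault, frames {95}
pos 2: 85: fault, frames {95,85}
pos 3: 95: hit
pos 4: 79: fault, frames {85,95,79}
pos 5: 77: fault, evict 85, frames {95,79,77}
pos 6: 79: hit
pos 7: 85: fault, evict 95, frames {77,79,85}
pos 8: 79: hit
pos 9: 77: hit
pos 10: 85: hit
pos 11: 11: fault, evict 79, frames {77,85,11}
At position 11, page 79 is evicted.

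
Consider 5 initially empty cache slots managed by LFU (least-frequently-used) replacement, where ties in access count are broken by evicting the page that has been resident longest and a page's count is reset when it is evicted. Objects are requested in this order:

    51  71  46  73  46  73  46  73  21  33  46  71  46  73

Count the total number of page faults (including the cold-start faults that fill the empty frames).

51 → fault, frames (51)
71 → fault, frames (51 71)
46 → fault, frames (51 71 46)
73 → fault, frames (51 71 46 73)
46 → hit
73 → hit
46 → hit
73 → hit
21 → fault, frames (51 71 46 73 21)
33 → fault, evict 51, frames (71 46 73 21 33)
46 → hit
71 → hit
46 → hit
73 → hit
Page faults: 6.

6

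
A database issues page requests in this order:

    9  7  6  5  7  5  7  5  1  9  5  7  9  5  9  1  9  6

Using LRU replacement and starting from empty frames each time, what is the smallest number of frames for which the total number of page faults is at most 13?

f=1: 18 faults
f=2: 13 faults
f=3: 9 faults
f=4: 7 faults
f=5: 5 faults
Smallest f with faults ≤ 13 is 2.

2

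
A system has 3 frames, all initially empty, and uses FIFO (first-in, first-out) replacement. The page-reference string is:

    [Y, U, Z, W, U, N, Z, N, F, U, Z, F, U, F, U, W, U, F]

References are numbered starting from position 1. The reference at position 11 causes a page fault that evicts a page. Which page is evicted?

N

pos 1: Y: fault, frames (Y)
pos 2: U: fault, frames (Y U)
pos 3: Z: fault, frames (Y U Z)
pos 4: W: fault, evict Y, frames (U Z W)
pos 5: U: hit
pos 6: N: fault, evict U, frames (Z W N)
pos 7: Z: hit
pos 8: N: hit
pos 9: F: fault, evict Z, frames (W N F)
pos 10: U: fault, evict W, frames (N F U)
pos 11: Z: fault, evict N, frames (F U Z)
At position 11, page N is evicted.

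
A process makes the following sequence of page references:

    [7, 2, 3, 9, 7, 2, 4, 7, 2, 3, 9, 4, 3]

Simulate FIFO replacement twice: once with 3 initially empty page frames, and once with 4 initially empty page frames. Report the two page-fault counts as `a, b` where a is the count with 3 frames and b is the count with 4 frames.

3 frames: F F F F F F F . . F F . . → 9 faults.
4 frames: F F F F . . F F F F F F . → 10 faults.
10 > 9: adding a frame increased faults — Belady's anomaly.

9, 10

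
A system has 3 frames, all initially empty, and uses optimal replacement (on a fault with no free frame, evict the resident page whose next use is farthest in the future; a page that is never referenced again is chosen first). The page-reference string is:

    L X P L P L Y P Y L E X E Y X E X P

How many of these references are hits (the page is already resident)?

L: miss, frames (L)
X: miss, frames (L X)
P: miss, frames (L X P)
L: hit
P: hit
L: hit
Y: miss, evict X, frames (L P Y)
P: hit
Y: hit
L: hit
E: miss, evict L, frames (P Y E)
X: miss, evict P, frames (Y E X)
E: hit
Y: hit
X: hit
E: hit
X: hit
P: miss, evict X, frames (Y E P)
Hits: 11.

11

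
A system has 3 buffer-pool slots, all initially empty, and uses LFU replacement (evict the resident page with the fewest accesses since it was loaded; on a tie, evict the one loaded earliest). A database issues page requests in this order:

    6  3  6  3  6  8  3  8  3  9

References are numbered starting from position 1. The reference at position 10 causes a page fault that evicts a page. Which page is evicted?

8

pos 1: 6 → fault, frames (6)
pos 2: 3 → fault, frames (6 3)
pos 3: 6 → hit
pos 4: 3 → hit
pos 5: 6 → hit
pos 6: 8 → fault, frames (6 3 8)
pos 7: 3 → hit
pos 8: 8 → hit
pos 9: 3 → hit
pos 10: 9 → fault, evict 8, frames (6 3 9)
At position 10, page 8 is evicted.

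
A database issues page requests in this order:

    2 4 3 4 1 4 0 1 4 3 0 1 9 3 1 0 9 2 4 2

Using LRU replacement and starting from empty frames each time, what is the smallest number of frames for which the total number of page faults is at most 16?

f=1: 20 faults
f=2: 17 faults
f=3: 14 faults
f=4: 8 faults
f=5: 8 faults
f=6: 6 faults
Smallest f with faults ≤ 16 is 3.

3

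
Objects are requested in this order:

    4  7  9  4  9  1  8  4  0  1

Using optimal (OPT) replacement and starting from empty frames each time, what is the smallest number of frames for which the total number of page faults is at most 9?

2

f=1: 10 faults
f=2: 7 faults
f=3: 6 faults
f=4: 6 faults
f=5: 6 faults
f=6: 6 faults
Smallest f with faults ≤ 9 is 2.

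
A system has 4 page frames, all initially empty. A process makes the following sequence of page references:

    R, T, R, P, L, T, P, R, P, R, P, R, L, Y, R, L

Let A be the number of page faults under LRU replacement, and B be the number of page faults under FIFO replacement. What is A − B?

Under LRU: F F . F F . . . . . . . . F . . → 5 faults.
Under FIFO: F F . F F . . . . . . . . F F . → 6 faults.
A − B = 5 − 6 = -1.

-1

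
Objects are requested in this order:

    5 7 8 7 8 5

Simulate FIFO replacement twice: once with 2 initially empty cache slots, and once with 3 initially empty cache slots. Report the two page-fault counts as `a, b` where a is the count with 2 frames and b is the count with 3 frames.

4, 3

2 frames: F F F . . F → 4 faults.
3 frames: F F F . . . → 3 faults.
3 < 4: adding a frame reduced faults, as is typical.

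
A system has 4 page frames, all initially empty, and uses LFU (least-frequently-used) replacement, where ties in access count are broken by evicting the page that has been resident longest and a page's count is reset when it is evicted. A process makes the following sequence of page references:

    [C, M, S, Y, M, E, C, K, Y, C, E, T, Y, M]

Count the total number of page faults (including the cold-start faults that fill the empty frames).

11

C → fault, frames {C}
M → fault, frames {C,M}
S → fault, frames {C,M,S}
Y → fault, frames {C,M,S,Y}
M → hit
E → fault, evict C, frames {M,S,Y,E}
C → fault, evict S, frames {M,Y,E,C}
K → fault, evict Y, frames {M,E,C,K}
Y → fault, evict E, frames {M,C,K,Y}
C → hit
E → fault, evict K, frames {M,C,Y,E}
T → fault, evict Y, frames {M,C,E,T}
Y → fault, evict E, frames {M,C,T,Y}
M → hit
Page faults: 11.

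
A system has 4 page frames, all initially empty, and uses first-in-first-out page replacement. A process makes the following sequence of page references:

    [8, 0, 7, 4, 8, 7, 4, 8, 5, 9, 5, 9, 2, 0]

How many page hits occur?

6

8: fault, frames [8]
0: fault, frames [8, 0]
7: fault, frames [8, 0, 7]
4: fault, frames [8, 0, 7, 4]
8: hit
7: hit
4: hit
8: hit
5: fault, evict 8, frames [0, 7, 4, 5]
9: fault, evict 0, frames [7, 4, 5, 9]
5: hit
9: hit
2: fault, evict 7, frames [4, 5, 9, 2]
0: fault, evict 4, frames [5, 9, 2, 0]
Hits: 6.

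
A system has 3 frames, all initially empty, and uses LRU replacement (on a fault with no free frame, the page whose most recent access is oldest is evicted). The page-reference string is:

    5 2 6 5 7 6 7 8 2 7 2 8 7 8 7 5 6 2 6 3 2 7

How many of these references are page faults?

11

5 -> fault, frames [5]
2 -> fault, frames [5, 2]
6 -> fault, frames [5, 2, 6]
5 -> hit
7 -> fault, evict 2, frames [6, 5, 7]
6 -> hit
7 -> hit
8 -> fault, evict 5, frames [6, 7, 8]
2 -> fault, evict 6, frames [7, 8, 2]
7 -> hit
2 -> hit
8 -> hit
7 -> hit
8 -> hit
7 -> hit
5 -> fault, evict 2, frames [8, 7, 5]
6 -> fault, evict 8, frames [7, 5, 6]
2 -> fault, evict 7, frames [5, 6, 2]
6 -> hit
3 -> fault, evict 5, frames [2, 6, 3]
2 -> hit
7 -> fault, evict 6, frames [3, 2, 7]
Page faults: 11.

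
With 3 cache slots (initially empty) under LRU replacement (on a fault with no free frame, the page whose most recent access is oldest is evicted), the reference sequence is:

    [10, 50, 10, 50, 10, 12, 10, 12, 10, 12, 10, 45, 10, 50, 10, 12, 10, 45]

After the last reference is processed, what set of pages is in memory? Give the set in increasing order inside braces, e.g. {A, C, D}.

{10, 12, 45}

10: miss, frames (10)
50: miss, frames (10 50)
10: hit
50: hit
10: hit
12: miss, frames (50 10 12)
10: hit
12: hit
10: hit
12: hit
10: hit
45: miss, evict 50, frames (12 10 45)
10: hit
50: miss, evict 12, frames (45 10 50)
10: hit
12: miss, evict 45, frames (50 10 12)
10: hit
45: miss, evict 50, frames (12 10 45)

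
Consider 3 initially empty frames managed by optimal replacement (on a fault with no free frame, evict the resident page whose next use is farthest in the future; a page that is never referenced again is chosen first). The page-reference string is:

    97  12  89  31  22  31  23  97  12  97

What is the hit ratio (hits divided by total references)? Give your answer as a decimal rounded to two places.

97: miss, frames (97)
12: miss, frames (97 12)
89: miss, frames (97 12 89)
31: miss, evict 89, frames (97 12 31)
22: miss, evict 12, frames (97 31 22)
31: hit
23: miss, evict 22, frames (97 31 23)
97: hit
12: miss, evict 23, frames (97 31 12)
97: hit
Hits: 3 of 10 references → 3/10 = 0.3000.

0.30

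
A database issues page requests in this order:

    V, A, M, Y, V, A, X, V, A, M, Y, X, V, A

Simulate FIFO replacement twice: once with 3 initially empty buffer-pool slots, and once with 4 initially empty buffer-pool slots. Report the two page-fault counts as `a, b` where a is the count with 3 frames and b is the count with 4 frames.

3 frames: F F F F F F F . . F F . F F → 11 faults.
4 frames: F F F F . . F F F F F F F F → 12 faults.
12 > 11: adding a frame increased faults — Belady's anomaly.

11, 12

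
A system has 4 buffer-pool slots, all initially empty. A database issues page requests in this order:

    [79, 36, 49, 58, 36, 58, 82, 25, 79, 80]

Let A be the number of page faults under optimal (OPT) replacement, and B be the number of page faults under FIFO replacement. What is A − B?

Under OPT: F F F F . . F F . F → 7 faults.
Under FIFO: F F F F . . F F F F → 8 faults.
A − B = 7 − 8 = -1.

-1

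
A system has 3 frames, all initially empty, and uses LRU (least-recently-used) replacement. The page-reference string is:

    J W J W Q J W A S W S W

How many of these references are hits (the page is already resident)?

J -> miss, frames (J)
W -> miss, frames (J W)
J -> hit
W -> hit
Q -> miss, frames (J W Q)
J -> hit
W -> hit
A -> miss, evict Q, frames (J W A)
S -> miss, evict J, frames (W A S)
W -> hit
S -> hit
W -> hit
Hits: 7.

7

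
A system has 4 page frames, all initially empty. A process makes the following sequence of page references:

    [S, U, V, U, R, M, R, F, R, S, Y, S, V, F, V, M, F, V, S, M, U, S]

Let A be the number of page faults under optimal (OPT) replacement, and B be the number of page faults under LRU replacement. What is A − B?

Under OPT: F F F . F F . F . . F . . . . F . . . . F . → 9 faults.
Under LRU: F F F . F F . F . F F . F F . F . . . . F . → 12 faults.
A − B = 9 − 12 = -3.

-3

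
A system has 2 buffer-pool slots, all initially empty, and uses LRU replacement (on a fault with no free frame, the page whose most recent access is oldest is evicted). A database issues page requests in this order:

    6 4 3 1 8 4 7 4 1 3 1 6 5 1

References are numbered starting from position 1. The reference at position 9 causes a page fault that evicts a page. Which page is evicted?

pos 1: 6 → fault, frames [6]
pos 2: 4 → fault, frames [6, 4]
pos 3: 3 → fault, evict 6, frames [4, 3]
pos 4: 1 → fault, evict 4, frames [3, 1]
pos 5: 8 → fault, evict 3, frames [1, 8]
pos 6: 4 → fault, evict 1, frames [8, 4]
pos 7: 7 → fault, evict 8, frames [4, 7]
pos 8: 4 → hit
pos 9: 1 → fault, evict 7, frames [4, 1]
At position 9, page 7 is evicted.

7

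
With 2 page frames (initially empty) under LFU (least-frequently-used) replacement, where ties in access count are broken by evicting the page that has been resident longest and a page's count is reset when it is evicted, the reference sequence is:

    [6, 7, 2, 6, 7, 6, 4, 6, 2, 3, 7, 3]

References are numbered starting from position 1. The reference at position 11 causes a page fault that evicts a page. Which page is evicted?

3

pos 1: 6: fault, frames [6]
pos 2: 7: fault, frames [6, 7]
pos 3: 2: fault, evict 6, frames [7, 2]
pos 4: 6: fault, evict 7, frames [2, 6]
pos 5: 7: fault, evict 2, frames [6, 7]
pos 6: 6: hit
pos 7: 4: fault, evict 7, frames [6, 4]
pos 8: 6: hit
pos 9: 2: fault, evict 4, frames [6, 2]
pos 10: 3: fault, evict 2, frames [6, 3]
pos 11: 7: fault, evict 3, frames [6, 7]
At position 11, page 3 is evicted.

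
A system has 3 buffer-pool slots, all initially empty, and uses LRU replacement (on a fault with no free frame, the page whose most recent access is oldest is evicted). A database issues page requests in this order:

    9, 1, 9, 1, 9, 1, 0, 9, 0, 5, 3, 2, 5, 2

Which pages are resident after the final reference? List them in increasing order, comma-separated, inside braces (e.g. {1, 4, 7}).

{2, 3, 5}

9: miss, frames {9}
1: miss, frames {9,1}
9: hit
1: hit
9: hit
1: hit
0: miss, frames {9,1,0}
9: hit
0: hit
5: miss, evict 1, frames {9,0,5}
3: miss, evict 9, frames {0,5,3}
2: miss, evict 0, frames {5,3,2}
5: hit
2: hit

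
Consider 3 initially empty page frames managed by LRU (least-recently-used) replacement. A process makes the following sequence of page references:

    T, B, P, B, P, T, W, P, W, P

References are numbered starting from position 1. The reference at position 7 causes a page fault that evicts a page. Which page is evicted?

B

pos 1: T: miss, frames (T)
pos 2: B: miss, frames (T B)
pos 3: P: miss, frames (T B P)
pos 4: B: hit
pos 5: P: hit
pos 6: T: hit
pos 7: W: miss, evict B, frames (P T W)
At position 7, page B is evicted.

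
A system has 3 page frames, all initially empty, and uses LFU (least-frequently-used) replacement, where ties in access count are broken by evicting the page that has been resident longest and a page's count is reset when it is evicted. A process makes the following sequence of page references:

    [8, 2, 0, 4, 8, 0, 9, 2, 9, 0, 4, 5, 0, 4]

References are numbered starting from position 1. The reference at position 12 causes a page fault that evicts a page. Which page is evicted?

pos 1: 8 -> miss, frames (8)
pos 2: 2 -> miss, frames (8 2)
pos 3: 0 -> miss, frames (8 2 0)
pos 4: 4 -> miss, evict 8, frames (2 0 4)
pos 5: 8 -> miss, evict 2, frames (0 4 8)
pos 6: 0 -> hit
pos 7: 9 -> miss, evict 4, frames (0 8 9)
pos 8: 2 -> miss, evict 8, frames (0 9 2)
pos 9: 9 -> hit
pos 10: 0 -> hit
pos 11: 4 -> miss, evict 2, frames (0 9 4)
pos 12: 5 -> miss, evict 4, frames (0 9 5)
At position 12, page 4 is evicted.

4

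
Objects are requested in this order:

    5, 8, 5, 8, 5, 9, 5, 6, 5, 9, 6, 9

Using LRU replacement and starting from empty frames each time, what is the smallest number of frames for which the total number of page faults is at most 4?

3

f=1: 12 faults
f=2: 6 faults
f=3: 4 faults
f=4: 4 faults
Smallest f with faults ≤ 4 is 3.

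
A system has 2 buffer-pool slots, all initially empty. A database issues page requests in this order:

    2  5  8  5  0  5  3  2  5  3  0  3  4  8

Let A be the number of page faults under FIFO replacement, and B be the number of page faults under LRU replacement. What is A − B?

1

Under FIFO: F F F . F F F F F F F . F F → 12 faults.
Under LRU: F F F . F . F F F F F . F F → 11 faults.
A − B = 12 − 11 = 1.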